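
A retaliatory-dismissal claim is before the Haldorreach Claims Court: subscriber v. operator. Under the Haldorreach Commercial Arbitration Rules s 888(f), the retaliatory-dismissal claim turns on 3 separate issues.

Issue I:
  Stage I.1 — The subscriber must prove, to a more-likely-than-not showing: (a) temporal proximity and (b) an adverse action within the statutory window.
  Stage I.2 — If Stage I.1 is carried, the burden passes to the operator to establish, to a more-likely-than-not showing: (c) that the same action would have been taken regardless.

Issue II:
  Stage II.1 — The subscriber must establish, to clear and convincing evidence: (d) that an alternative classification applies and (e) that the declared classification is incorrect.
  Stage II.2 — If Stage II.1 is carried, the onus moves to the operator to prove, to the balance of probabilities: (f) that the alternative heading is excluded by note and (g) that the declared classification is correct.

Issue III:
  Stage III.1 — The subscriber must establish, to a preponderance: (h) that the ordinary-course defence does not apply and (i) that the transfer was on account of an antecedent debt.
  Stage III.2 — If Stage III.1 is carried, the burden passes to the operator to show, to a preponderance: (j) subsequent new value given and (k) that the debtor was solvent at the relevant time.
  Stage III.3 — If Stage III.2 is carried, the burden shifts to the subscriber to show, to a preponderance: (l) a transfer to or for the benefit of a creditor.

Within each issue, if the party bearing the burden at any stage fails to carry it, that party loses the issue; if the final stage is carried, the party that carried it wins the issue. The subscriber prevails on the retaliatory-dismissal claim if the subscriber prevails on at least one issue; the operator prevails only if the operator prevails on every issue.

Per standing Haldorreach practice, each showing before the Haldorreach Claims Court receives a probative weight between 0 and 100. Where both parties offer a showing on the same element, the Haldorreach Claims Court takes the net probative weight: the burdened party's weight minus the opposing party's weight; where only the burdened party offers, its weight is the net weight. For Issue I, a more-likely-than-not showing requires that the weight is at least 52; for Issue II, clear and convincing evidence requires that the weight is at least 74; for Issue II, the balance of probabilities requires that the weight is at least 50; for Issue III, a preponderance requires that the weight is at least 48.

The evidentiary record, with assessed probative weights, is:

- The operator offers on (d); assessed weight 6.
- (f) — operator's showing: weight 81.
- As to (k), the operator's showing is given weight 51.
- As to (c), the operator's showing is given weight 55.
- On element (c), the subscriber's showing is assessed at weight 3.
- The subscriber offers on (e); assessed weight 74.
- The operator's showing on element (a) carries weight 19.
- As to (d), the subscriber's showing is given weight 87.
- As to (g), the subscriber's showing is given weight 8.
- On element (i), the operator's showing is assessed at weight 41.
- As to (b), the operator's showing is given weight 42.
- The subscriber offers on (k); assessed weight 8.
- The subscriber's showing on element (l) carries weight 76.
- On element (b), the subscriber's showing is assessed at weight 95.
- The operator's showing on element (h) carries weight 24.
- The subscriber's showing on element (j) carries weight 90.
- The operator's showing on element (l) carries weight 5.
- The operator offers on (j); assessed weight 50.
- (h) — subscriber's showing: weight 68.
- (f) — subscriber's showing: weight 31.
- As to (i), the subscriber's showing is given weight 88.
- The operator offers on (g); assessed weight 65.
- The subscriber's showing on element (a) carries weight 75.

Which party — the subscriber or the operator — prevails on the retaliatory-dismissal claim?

operator

— Issue I —
Stage I.1 — burden on subscriber; standard: a more-likely-than-not showing (weight is at least 52).
    (a): 75 − 19 = 56 ≥ 52 [met]
    (b): 95 − 42 = 53 ≥ 52 [met]
  All elements met. The burden passes to the operator.
Stage I.2 — burden on operator; standard: a more-likely-than-not showing (weight is at least 52).
    (c): 55 − 3 = 52 ≥ 52 [met]
  The operator carries the last stage.
With every stage satisfied, the operator prevails on this issue.
— Issue II —
Stage II.1 (subscriber, clear and convincing evidence, weight is at least 74): (d) net 87−6=81 ≥ 74 — meets; (e) 74 ≥ 74 — meets.
  The subscriber carries Stage II.1; the operator now bears the burden.
Stage II.2 (operator, the balance of probabilities, weight is at least 50): (f) net 81−31=50 ≥ 50 — meets; (g) net 65−8=57 ≥ 50 — meets.
  All elements met at the final stage.
Every stage carried; the operator prevails on this issue.
— Issue III —
Stage III.1 (subscriber, a preponderance, weight is at least 48): (h) net 68−24=44 < 48 — fails; (i) net 88−41=47 < 48 — fails.
  The subscriber does not carry Stage III.1.
So the operator prevails on this issue.
Per-issue: Issue I → operator; Issue II → operator; Issue III → operator. The subscriber must prevail on at least one issue; overall, the operator prevails.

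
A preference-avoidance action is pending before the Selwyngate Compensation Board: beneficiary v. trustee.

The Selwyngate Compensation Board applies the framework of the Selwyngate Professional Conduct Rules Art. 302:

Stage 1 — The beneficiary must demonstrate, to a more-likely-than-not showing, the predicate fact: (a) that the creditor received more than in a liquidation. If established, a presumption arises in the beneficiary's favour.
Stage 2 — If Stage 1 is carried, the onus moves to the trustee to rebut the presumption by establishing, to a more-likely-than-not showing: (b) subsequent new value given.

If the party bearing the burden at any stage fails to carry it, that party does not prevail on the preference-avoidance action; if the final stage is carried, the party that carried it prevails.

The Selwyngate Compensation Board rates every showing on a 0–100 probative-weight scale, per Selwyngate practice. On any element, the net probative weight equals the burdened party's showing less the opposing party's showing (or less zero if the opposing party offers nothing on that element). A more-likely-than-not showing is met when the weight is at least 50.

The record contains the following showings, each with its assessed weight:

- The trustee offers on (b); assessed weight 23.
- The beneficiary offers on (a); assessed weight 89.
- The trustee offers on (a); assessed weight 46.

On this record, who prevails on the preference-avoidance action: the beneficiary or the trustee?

At Stage 1 the beneficiary must meet a more-likely-than-not showing (weight is at least 50): on (a) the weight is 89 less the opposing 46 gives net 43, which does not reach 50, so (a) does not meet the standard.
  Not every element is met, so the beneficiary fails to carry Stage 1.
So the trustee prevails.

trustee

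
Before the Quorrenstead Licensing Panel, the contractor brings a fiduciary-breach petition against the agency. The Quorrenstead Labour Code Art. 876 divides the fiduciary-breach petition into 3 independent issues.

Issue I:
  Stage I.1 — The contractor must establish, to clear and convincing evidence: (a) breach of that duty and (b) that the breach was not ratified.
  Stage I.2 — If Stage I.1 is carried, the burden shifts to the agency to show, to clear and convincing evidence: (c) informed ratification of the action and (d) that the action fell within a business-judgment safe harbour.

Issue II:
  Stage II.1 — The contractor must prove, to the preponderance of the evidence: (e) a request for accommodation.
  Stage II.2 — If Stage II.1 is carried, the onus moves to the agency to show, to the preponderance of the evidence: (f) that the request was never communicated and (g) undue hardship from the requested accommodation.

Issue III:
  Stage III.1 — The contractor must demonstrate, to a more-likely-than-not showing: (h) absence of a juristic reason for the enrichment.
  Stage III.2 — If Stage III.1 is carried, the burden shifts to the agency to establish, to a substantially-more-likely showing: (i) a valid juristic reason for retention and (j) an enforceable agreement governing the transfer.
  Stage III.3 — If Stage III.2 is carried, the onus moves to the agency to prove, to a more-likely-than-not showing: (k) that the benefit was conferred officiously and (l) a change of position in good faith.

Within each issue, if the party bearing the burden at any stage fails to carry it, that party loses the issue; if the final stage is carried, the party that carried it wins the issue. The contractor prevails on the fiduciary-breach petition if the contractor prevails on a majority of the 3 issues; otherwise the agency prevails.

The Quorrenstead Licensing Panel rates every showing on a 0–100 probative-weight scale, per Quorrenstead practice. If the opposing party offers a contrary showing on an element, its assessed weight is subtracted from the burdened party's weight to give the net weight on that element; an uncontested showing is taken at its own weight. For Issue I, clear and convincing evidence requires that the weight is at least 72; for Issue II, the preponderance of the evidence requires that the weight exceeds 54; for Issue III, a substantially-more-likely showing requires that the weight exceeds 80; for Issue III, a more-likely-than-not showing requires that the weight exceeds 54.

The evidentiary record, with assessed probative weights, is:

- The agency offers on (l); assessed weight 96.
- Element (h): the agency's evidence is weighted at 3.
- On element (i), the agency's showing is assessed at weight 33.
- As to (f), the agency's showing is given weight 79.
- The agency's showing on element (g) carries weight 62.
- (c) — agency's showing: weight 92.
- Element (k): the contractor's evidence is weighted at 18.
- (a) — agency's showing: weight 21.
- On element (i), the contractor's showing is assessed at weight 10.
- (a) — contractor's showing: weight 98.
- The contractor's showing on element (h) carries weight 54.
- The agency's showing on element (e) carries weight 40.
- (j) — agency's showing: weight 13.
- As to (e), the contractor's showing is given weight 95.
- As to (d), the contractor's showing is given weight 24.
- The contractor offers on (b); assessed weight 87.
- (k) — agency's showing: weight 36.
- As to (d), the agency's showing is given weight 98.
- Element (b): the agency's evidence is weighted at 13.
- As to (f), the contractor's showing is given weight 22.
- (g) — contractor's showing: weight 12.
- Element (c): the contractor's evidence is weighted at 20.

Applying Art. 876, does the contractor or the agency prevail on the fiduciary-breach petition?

— Issue I —
At Stage I.1 the contractor must meet clear and convincing evidence (weight is at least 72): on (a) the weight is 98 less the opposing 21 gives net 77, ≥ 72, so (a) meets the standard; on (b) the weight is 87 less the opposing 13 gives net 74, which does reach 72, so (b) meets the standard.
  Stage I.1 is satisfied; the onus moves to the agency.
At Stage I.2 the agency must meet clear and convincing evidence (weight is at least 72): on (c) the weight is 92 less the opposing 20 gives net 72, ≥ 72, so (c) meets the standard; on (d) the weight is 98 less the opposing 24 gives net 74, ≥ 72, so (d) meets the standard.
  All elements met at the final stage.
All stages carried — the agency prevails on this issue.
— Issue II —
Stage II.1 (contractor, the preponderance of the evidence, weight exceeds 54): (e) net 95−40=55 > 54 — meets.
  All elements met. The burden passes to the agency.
Stage II.2 (agency, the preponderance of the evidence, weight exceeds 54): (f) net 79−22=57 > 54 — meets; (g) net 62−12=50 ≤ 54 — fails.
  Stage II.2 not carried; the agency fails its burden.
The contractor prevails on this issue.
— Issue III —
At Stage III.1 the contractor must meet a more-likely-than-not showing (weight exceeds 54): on (h) the weight is 54 less the opposing 3 gives net 51, which does not exceed 54, so (h) does not meet the standard.
  Stage III.1 not carried; the contractor fails its burden.
So the agency prevails on this issue.
Per-issue: Issue I → agency; Issue II → contractor; Issue III → agency. The contractor must prevail on a majority of issues; overall, the agency prevails.

agency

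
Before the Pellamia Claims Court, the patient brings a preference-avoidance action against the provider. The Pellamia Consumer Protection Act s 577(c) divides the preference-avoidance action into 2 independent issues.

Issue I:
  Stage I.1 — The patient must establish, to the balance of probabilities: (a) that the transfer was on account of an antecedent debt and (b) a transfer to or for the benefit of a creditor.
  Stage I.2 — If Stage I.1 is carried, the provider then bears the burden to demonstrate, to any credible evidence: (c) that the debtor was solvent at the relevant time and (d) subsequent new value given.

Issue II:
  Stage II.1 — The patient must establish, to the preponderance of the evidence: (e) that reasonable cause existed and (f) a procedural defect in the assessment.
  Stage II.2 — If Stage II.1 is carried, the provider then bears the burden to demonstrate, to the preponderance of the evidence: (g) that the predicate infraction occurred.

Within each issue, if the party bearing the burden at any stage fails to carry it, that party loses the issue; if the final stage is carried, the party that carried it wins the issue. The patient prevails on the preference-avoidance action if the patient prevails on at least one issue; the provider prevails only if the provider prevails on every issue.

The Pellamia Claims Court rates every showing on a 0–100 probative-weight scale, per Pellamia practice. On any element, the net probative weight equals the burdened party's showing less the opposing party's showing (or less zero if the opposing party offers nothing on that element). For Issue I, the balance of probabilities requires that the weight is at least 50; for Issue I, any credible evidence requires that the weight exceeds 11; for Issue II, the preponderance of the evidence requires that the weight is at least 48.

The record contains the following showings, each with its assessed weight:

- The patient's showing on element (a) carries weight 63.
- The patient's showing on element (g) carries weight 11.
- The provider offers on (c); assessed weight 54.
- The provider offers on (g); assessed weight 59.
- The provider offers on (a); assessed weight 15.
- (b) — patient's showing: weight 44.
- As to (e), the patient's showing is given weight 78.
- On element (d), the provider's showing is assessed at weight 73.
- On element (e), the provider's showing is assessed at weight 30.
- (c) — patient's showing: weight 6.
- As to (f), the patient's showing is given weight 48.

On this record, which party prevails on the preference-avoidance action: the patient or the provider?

— Issue I —
At Stage I.1 the patient must meet the balance of probabilities (weight is at least 50): on (a) the weight is 63 less the opposing 15 gives net 48, < 50, so (a) does not meet the standard; on (b) the weight is 44, < 50, so (b) does not meet the standard.
  Not every element is met, so the patient fails to carry Stage I.1.
The provider prevails on this issue.
— Issue II —
Stage II.1 — burden on patient; standard: the preponderance of the evidence (weight is at least 48).
    (e): 78 − 30 = 48 ≥ 48 [met]
    (f): 48 ≥ 48 [met]
  Stage II.1 carried; the burden shifts to the provider.
Stage II.2 — burden on provider; standard: the preponderance of the evidence (weight is at least 48).
    (g): 59 − 11 = 48 ≥ 48 [met]
  The provider carries the last stage.
All stages carried — the provider prevails on this issue.
Per-issue: Issue I → provider; Issue II → provider. The patient must prevail on at least one issue; overall, the provider prevails.

provider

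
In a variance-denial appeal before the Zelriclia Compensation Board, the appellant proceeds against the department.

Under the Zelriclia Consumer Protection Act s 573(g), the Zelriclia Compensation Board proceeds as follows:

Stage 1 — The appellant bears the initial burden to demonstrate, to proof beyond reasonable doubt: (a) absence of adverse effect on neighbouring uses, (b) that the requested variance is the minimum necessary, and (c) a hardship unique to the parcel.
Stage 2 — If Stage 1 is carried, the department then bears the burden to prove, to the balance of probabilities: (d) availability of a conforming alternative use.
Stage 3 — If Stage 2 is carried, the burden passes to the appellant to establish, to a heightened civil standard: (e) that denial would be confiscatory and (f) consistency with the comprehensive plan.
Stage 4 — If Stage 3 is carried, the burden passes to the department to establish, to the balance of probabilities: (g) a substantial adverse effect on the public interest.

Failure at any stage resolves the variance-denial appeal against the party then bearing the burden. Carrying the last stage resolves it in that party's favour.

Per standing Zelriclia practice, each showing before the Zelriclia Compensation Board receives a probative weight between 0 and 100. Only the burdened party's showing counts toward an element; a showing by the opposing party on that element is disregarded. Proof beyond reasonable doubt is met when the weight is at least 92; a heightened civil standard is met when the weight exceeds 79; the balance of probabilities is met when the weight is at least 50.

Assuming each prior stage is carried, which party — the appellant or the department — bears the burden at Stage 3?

appellant

Stage 3's rule assigns the burden to the appellant (to a heightened civil standard).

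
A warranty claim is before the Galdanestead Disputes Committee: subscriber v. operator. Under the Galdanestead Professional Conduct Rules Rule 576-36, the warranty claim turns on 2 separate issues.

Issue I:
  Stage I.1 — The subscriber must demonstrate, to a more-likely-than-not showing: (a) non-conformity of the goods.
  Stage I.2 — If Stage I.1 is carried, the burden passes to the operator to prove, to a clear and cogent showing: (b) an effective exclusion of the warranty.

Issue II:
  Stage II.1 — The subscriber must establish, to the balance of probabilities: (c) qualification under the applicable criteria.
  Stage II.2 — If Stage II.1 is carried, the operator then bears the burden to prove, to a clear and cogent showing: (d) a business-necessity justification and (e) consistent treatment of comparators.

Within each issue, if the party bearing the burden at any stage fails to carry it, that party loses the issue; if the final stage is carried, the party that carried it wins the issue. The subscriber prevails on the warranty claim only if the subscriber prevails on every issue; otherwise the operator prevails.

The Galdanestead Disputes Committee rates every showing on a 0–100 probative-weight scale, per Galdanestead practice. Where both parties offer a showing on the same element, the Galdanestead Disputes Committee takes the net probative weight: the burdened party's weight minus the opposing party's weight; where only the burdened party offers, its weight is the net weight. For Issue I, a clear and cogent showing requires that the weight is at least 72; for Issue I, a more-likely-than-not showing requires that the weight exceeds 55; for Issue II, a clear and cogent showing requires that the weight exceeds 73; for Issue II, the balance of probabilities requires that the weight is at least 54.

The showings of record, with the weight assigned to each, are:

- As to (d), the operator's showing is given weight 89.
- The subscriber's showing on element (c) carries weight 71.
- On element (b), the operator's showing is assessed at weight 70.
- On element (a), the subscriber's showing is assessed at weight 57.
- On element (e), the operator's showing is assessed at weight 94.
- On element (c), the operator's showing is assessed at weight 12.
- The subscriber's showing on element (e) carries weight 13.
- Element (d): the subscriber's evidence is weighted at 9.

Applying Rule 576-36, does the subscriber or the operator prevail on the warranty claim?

— Issue I —
Stage I.1 (subscriber, a more-likely-than-not showing, weight exceeds 55): (a) 57 > 55 — meets.
  All elements met. The burden passes to the operator.
Stage I.2 (operator, a clear and cogent showing, weight is at least 72): (b) 70 < 72 — fails.
  Stage I.2 not carried; the operator fails its burden.
The subscriber prevails on this issue.
— Issue II —
At Stage II.1 the subscriber must meet the balance of probabilities (weight is at least 54): on (c) the weight is 71 less the opposing 12 gives net 59, ≥ 54, so (c) meets the standard.
  All elements met. The burden passes to the operator.
At Stage II.2 the operator must meet a clear and cogent showing (weight exceeds 73): on (d) the weight is 89 less the opposing 9 gives net 80, which does exceed 73, so (d) meets the standard; on (e) the weight is 94 less the opposing 13 gives net 81, > 73, so (e) meets the standard.
  All elements met at the final stage.
All stages carried — the operator prevails on this issue.
Per-issue: Issue I → subscriber; Issue II → operator. The subscriber must prevail on every issue; overall, the operator prevails.

operator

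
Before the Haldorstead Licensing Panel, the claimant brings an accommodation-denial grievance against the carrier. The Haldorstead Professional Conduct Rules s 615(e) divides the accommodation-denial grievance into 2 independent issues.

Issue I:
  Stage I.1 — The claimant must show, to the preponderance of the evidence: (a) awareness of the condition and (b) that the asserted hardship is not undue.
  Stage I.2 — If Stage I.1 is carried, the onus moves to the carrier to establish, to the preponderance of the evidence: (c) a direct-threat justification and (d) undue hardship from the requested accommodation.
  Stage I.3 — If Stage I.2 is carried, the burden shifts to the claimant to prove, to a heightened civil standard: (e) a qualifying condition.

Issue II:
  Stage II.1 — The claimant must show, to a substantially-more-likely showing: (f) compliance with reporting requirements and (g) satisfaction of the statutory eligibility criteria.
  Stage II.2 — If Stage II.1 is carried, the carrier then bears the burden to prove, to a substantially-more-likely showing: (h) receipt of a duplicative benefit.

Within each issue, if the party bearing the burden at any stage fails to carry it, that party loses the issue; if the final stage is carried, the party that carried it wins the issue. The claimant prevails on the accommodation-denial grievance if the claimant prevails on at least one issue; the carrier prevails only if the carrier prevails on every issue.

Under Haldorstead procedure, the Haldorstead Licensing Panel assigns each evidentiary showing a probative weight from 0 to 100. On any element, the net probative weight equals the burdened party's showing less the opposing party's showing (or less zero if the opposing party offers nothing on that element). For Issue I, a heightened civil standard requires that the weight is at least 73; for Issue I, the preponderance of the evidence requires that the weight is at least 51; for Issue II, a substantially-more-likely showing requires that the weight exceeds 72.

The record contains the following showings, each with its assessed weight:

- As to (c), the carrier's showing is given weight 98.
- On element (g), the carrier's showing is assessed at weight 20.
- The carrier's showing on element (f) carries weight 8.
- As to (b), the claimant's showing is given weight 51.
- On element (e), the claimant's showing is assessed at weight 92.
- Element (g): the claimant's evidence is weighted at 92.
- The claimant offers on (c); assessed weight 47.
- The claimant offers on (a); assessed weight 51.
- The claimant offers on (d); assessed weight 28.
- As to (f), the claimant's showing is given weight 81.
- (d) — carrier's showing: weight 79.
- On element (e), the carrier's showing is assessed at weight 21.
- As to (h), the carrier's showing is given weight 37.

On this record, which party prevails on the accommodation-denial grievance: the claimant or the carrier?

carrier

— Issue I —
Stage I.1 — burden on claimant; standard: the preponderance of the evidence (weight is at least 51).
    (a): 51 ≥ 51 [met]
    (b): 51 ≥ 51 [met]
  The claimant carries Stage I.1; the carrier now bears the burden.
Stage I.2 — burden on carrier; standard: the preponderance of the evidence (weight is at least 51).
    (c): 98 − 47 = 51 ≥ 51 [met]
    (d): 79 − 28 = 51 ≥ 51 [met]
  Stage I.2 carried; the burden shifts to the claimant.
Stage I.3 — burden on claimant; standard: a heightened civil standard (weight is at least 73).
    (e): 92 − 21 = 71 < 73 [not met]
  Not every element is met, so the claimant fails to carry Stage I.3.
The analysis ends at Stage I.3; the carrier prevails on this issue.
— Issue II —
Stage II.1 (claimant, a substantially-more-likely showing, weight exceeds 72): (f) net 81−8=73 > 72 — meets; (g) net 92−20=72 ≤ 72 — fails.
  The claimant does not carry Stage II.1.
The carrier prevails on this issue.
Per-issue: Issue I → carrier; Issue II → carrier. The claimant must prevail on at least one issue; overall, the carrier prevails.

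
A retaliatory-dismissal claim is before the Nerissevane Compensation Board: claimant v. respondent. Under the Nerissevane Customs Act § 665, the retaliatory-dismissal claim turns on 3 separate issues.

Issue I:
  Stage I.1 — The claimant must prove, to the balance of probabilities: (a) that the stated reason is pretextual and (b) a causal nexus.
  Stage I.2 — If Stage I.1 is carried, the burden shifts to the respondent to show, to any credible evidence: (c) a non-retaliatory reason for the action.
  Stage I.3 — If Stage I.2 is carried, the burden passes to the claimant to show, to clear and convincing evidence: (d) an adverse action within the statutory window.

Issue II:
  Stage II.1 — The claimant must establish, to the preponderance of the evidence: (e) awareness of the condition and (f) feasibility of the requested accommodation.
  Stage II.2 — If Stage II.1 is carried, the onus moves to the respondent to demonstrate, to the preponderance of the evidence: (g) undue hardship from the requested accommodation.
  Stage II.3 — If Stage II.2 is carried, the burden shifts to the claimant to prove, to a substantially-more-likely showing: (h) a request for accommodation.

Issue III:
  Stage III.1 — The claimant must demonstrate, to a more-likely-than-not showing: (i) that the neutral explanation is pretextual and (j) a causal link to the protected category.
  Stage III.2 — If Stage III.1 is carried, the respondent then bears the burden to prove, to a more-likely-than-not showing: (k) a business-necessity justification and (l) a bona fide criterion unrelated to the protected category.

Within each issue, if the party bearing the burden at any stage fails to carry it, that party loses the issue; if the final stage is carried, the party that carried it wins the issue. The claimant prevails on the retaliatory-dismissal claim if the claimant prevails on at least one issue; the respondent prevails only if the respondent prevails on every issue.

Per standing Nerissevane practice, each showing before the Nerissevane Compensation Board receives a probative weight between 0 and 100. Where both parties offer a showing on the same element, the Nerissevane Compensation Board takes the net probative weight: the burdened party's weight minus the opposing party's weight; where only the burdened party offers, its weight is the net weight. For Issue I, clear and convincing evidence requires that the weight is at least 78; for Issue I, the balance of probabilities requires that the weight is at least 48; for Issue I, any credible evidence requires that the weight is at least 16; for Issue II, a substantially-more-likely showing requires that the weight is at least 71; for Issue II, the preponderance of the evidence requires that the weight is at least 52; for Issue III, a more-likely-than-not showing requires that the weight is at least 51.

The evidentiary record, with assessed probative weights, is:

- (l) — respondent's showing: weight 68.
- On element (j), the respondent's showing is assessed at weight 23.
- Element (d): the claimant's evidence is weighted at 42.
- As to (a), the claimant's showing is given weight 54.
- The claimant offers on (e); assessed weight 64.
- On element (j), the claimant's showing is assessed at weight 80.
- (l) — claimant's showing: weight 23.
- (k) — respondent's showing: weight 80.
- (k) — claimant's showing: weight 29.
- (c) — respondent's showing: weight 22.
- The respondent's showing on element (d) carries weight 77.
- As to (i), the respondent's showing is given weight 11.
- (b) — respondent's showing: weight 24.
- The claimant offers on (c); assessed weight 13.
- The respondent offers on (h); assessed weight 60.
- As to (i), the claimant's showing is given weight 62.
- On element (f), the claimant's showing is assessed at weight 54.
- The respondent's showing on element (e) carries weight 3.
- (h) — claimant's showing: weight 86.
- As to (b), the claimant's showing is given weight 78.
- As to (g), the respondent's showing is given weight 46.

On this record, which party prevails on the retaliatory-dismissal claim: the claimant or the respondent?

— Issue I —
At Stage I.1 the claimant must meet the balance of probabilities (weight is at least 48): on (a) the weight is 54, which does reach 48, so (a) meets the standard; on (b) the weight is 78 less the opposing 24 gives net 54, ≥ 48, so (b) meets the standard.
  Stage I.1 carried; the burden shifts to the respondent.
At Stage I.2 the respondent must meet any credible evidence (weight is at least 16): on (c) the weight is 22 less the opposing 13 gives net 9, < 16, so (c) does not meet the standard.
  The respondent does not carry Stage I.2.
So the claimant prevails on this issue.
— Issue II —
Stage II.1 (claimant, the preponderance of the evidence, weight is at least 52): (e) net 64−3=61 ≥ 52 — meets; (f) 54 ≥ 52 — meets.
  The claimant carries Stage II.1; the respondent now bears the burden.
Stage II.2 (respondent, the preponderance of the evidence, weight is at least 52): (g) 46 < 52 — fails.
  Not every element is met, so the respondent fails to carry Stage II.2.
So the claimant prevails on this issue.
— Issue III —
Stage III.1 (claimant, a more-likely-than-not showing, weight is at least 51): (i) net 62−11=51 ≥ 51 — meets; (j) net 80−23=57 ≥ 51 — meets.
  Stage III.1 carried; the burden shifts to the respondent.
Stage III.2 (respondent, a more-likely-than-not showing, weight is at least 51): (k) net 80−29=51 ≥ 51 — meets; (l) net 68−23=45 < 51 — fails.
  The respondent does not carry Stage III.2.
The claimant prevails on this issue.
Per-issue: Issue I → claimant; Issue II → claimant; Issue III → claimant. The claimant must prevail on at least one issue; overall, the claimant prevails.

claimant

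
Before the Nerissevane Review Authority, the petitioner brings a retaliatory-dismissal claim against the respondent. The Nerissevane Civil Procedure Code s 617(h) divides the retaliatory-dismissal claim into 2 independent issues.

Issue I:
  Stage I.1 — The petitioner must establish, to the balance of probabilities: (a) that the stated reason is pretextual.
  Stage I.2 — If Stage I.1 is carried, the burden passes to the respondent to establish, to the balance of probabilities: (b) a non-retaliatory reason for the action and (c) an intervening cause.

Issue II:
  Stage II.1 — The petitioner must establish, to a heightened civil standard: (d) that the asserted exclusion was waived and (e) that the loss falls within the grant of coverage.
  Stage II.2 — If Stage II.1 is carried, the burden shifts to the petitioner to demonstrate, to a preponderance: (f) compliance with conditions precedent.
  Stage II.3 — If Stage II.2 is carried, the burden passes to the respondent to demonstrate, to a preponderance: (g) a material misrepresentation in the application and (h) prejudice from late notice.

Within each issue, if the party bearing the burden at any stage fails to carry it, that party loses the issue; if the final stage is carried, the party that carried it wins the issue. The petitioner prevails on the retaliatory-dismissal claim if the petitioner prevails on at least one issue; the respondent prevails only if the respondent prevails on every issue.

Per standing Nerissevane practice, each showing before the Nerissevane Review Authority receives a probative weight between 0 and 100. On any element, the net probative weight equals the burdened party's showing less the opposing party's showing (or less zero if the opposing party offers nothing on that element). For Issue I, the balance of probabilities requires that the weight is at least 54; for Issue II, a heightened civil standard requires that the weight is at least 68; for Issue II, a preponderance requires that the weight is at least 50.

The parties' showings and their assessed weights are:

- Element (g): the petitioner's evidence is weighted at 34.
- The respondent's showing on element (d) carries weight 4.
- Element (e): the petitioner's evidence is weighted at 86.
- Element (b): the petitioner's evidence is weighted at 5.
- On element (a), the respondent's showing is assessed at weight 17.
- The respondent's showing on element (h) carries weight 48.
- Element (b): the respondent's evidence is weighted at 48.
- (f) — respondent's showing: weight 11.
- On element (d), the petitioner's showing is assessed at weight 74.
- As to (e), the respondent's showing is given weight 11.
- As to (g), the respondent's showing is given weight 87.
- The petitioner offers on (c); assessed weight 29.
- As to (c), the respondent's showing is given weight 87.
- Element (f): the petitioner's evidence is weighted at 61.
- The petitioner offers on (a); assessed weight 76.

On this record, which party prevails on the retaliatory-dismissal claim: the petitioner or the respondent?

— Issue I —
At Stage I.1 the petitioner must meet the balance of probabilities (weight is at least 54): on (a) the weight is 76 less the opposing 17 gives net 59, ≥ 54, so (a) meets the standard.
  Stage I.1 is satisfied; the onus moves to the respondent.
At Stage I.2 the respondent must meet the balance of probabilities (weight is at least 54): on (b) the weight is 48 less the opposing 5 gives net 43, which does not reach 54, so (b) does not meet the standard; on (c) the weight is 87 less the opposing 29 gives net 58, which does reach 54, so (c) meets the standard.
  Stage I.2 not carried; the respondent fails its burden.
So the petitioner prevails on this issue.
— Issue II —
At Stage II.1 the petitioner must meet a heightened civil standard (weight is at least 68): on (d) the weight is 74 less the opposing 4 gives net 70, which does reach 68, so (d) meets the standard; on (e) the weight is 86 less the opposing 11 gives net 75, ≥ 68, so (e) meets the standard.
  Stage II.1 carried; the burden remains with the petitioner.
At Stage II.2 the petitioner must meet a preponderance (weight is at least 50): on (f) the weight is 61 less the opposing 11 gives net 50, ≥ 50, so (f) meets the standard.
  All elements met. The burden passes to the respondent.
At Stage II.3 the respondent must meet a preponderance (weight is at least 50): on (g) the weight is 87 less the opposing 34 gives net 53, ≥ 50, so (g) meets the standard; on (h) the weight is 48, which does not reach 50, so (h) does not meet the standard.
  Not every element is met, so the respondent fails to carry Stage II.3.
The petitioner prevails on this issue.
Per-issue: Issue I → petitioner; Issue II → petitioner. The petitioner must prevail on at least one issue; overall, the petitioner prevails.

petitioner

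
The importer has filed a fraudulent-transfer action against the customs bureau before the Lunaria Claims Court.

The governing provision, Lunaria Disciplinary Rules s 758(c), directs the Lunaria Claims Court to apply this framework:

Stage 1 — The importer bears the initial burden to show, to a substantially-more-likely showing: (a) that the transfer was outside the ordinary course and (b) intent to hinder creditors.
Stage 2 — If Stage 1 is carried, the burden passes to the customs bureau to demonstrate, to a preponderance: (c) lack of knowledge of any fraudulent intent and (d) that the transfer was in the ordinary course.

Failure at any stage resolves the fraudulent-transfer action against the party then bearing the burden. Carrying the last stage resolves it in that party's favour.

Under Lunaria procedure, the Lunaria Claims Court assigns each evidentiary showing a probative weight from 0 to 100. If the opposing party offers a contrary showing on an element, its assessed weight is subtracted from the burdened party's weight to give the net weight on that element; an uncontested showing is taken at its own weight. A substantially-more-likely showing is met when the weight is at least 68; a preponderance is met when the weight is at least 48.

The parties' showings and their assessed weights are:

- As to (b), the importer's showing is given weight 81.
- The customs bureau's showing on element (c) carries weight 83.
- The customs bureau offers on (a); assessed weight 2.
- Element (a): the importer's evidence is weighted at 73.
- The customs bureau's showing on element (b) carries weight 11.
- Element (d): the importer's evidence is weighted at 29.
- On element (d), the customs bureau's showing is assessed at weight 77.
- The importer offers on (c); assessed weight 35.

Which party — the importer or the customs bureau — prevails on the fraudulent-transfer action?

Stage 1 — burden on importer; standard: a substantially-more-likely showing (weight is at least 68).
    (a): 73 − 2 = 71 ≥ 68 [met]
    (b): 81 − 11 = 70 ≥ 68 [met]
  Stage 1 is satisfied; the onus moves to the customs bureau.
Stage 2 — burden on customs bureau; standard: a preponderance (weight is at least 48).
    (c): 83 − 35 = 48 ≥ 48 [met]
    (d): 77 − 29 = 48 ≥ 48 [met]
  All elements met at the final stage.
Every stage carried; the customs bureau prevails.

customs bureau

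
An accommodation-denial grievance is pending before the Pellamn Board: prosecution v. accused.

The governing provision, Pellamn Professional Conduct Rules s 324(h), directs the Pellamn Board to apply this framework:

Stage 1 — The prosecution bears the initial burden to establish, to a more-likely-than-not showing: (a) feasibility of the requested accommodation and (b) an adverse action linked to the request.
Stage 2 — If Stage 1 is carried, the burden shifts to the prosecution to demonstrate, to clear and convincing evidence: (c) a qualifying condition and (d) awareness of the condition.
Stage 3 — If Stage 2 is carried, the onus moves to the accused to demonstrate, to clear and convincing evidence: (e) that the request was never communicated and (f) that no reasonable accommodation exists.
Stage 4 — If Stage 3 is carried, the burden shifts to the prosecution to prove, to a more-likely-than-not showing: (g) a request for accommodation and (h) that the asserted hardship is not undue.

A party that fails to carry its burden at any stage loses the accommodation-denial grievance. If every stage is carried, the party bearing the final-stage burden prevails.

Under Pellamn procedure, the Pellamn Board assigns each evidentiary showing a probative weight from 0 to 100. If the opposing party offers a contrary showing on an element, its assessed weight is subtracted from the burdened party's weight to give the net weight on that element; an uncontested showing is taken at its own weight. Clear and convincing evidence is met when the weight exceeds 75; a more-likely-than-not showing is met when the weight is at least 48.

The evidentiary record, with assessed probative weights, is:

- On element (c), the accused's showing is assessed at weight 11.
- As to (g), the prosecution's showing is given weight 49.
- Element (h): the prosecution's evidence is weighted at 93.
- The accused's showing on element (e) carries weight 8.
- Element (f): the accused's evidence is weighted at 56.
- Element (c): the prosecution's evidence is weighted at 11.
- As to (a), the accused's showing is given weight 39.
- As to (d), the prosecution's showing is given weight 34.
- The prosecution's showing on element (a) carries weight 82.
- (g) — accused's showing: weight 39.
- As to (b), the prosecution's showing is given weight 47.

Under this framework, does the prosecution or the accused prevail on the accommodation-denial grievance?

At Stage 1 the prosecution must meet a more-likely-than-not showing (weight is at least 48): on (a) the weight is 82 less the opposing 39 gives net 43, < 48, so (a) does not meet the standard; on (b) the weight is 47, which does not reach 48, so (b) does not meet the standard.
  The prosecution does not carry Stage 1.
So the accused prevails.

accused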